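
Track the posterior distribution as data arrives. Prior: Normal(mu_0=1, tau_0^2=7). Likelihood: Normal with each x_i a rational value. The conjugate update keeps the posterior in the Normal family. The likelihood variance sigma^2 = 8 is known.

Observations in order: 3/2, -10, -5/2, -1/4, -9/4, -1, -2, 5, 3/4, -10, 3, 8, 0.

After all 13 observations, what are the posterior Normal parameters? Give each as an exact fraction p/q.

mu_0=-241/396, tau_0^2=56/99

obs 1: x=3/2 → posterior Normal(37/30, 56/15)
obs 2: x=-10 → posterior Normal(-103/44, 28/11)
obs 3: x=-5/2 → posterior Normal(-69/29, 56/29)
obs 4: x=-1/4 → posterior Normal(-283/144, 14/9)
obs 5: x=-9/4 → posterior Normal(-173/86, 56/43)
obs 6: x=-1 → posterior Normal(-187/100, 28/25)
obs 7: x=-2 → posterior Normal(-215/114, 56/57)
obs 8: x=5 → posterior Normal(-145/128, 7/8)
obs 9: x=3/4 → posterior Normal(-269/284, 56/71)
obs 10: x=-10 → posterior Normal(-183/104, 28/39)
obs 11: x=3 → posterior Normal(-93/68, 56/85)
obs 12: x=8 → posterior Normal(-241/368, 14/23)
obs 13: x=0 → posterior Normal(-241/396, 56/99)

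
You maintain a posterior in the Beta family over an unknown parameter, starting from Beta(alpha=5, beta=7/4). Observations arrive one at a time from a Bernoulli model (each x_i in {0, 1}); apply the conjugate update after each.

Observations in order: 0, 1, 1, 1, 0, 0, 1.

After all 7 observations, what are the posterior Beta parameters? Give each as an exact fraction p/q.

alpha=9, beta=19/4

obs 1: x=0 → posterior Beta(5, 11/4)
obs 2: x=1 → posterior Beta(6, 11/4)
obs 3: x=1 → posterior Beta(7, 11/4)
obs 4: x=1 → posterior Beta(8, 11/4)
obs 5: x=0 → posterior Beta(8, 15/4)
obs 6: x=0 → posterior Beta(8, 19/4)
obs 7: x=1 → posterior Beta(9, 19/4)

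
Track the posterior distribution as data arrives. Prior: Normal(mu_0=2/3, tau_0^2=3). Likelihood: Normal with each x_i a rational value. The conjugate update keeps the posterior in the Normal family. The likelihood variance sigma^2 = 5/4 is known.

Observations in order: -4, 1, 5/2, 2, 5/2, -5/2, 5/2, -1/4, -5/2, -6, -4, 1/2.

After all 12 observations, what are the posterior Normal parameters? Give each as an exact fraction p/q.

obs 1: x=-4 → posterior Normal(-134/51, 15/17)
obs 2: x=1 → posterior Normal(-98/87, 15/29)
obs 3: x=5/2 → posterior Normal(-8/123, 15/41)
obs 4: x=2 → posterior Normal(64/159, 15/53)
obs 5: x=5/2 → posterior Normal(154/195, 3/13)
obs 6: x=-5/2 → posterior Normal(64/231, 15/77)
obs 7: x=5/2 → posterior Normal(154/267, 15/89)
obs 8: x=-1/4 → posterior Normal(145/303, 15/101)
obs 9: x=-5/2 → posterior Normal(55/339, 15/113)
obs 10: x=-6 → posterior Normal(-161/375, 3/25)
obs 11: x=-4 → posterior Normal(-305/411, 15/137)
obs 12: x=1/2 → posterior Normal(-287/447, 15/149)

mu_0=-287/447, tau_0^2=15/149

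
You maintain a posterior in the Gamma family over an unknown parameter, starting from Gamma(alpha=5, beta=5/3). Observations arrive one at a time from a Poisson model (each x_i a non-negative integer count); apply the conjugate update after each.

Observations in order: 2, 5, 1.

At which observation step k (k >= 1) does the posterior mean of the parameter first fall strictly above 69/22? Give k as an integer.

obs 1: x=2 → posterior Gamma(7, 8/3)
obs 2: x=5 → posterior Gamma(12, 11/3)
obs 3: x=1 → posterior Gamma(13, 14/3)

k = 2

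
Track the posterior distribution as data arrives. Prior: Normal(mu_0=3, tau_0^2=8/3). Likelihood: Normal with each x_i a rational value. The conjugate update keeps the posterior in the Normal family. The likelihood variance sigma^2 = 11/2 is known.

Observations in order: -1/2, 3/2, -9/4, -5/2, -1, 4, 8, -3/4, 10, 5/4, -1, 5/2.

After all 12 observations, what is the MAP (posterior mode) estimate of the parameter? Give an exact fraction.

407/225

obs 1: x=-1/2 → posterior Normal(13/7, 88/49)
obs 2: x=3/2 → posterior Normal(23/13, 88/65)
obs 3: x=-9/4 → posterior Normal(79/81, 88/81)
obs 4: x=-5/2 → posterior Normal(39/97, 88/97)
obs 5: x=-1 → posterior Normal(23/113, 88/113)
obs 6: x=4 → posterior Normal(29/43, 88/129)
obs 7: x=8 → posterior Normal(43/29, 88/145)
obs 8: x=-3/4 → posterior Normal(29/23, 88/161)
obs 9: x=10 → posterior Normal(121/59, 88/177)
obs 10: x=5/4 → posterior Normal(383/193, 88/193)
obs 11: x=-1 → posterior Normal(367/209, 8/19)
obs 12: x=5/2 → posterior Normal(407/225, 88/225)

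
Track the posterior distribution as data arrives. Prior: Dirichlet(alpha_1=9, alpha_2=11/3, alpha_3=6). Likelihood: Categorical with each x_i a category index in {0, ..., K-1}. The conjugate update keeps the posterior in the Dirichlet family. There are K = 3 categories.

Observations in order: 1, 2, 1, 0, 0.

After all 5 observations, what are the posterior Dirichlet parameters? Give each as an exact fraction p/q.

obs 1: x=1 → posterior Dirichlet(9, 14/3, 6)
obs 2: x=2 → posterior Dirichlet(9, 14/3, 7)
obs 3: x=1 → posterior Dirichlet(9, 17/3, 7)
obs 4: x=0 → posterior Dirichlet(10, 17/3, 7)
obs 5: x=0 → posterior Dirichlet(11, 17/3, 7)

alpha_1=11, alpha_2=17/3, alpha_3=7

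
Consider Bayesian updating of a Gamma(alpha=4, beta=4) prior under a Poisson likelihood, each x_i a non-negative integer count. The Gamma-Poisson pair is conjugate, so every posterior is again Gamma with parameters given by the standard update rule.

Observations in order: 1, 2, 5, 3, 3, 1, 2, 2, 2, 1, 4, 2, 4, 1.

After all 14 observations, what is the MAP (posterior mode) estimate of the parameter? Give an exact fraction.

obs 1: x=1 → posterior Gamma(5, 5)
obs 2: x=2 → posterior Gamma(7, 6)
obs 3: x=5 → posterior Gamma(12, 7)
obs 4: x=3 → posterior Gamma(15, 8)
obs 5: x=3 → posterior Gamma(18, 9)
obs 6: x=1 → posterior Gamma(19, 10)
obs 7: x=2 → posterior Gamma(21, 11)
obs 8: x=2 → posterior Gamma(23, 12)
obs 9: x=2 → posterior Gamma(25, 13)
obs 10: x=1 → posterior Gamma(26, 14)
obs 11: x=4 → posterior Gamma(30, 15)
obs 12: x=2 → posterior Gamma(32, 16)
obs 13: x=4 → posterior Gamma(36, 17)
obs 14: x=1 → posterior Gamma(37, 18)

2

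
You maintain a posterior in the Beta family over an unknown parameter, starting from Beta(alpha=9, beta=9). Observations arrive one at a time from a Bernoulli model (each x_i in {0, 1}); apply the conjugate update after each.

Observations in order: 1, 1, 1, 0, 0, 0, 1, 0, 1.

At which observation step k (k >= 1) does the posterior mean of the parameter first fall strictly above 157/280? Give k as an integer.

obs 1: x=1 → posterior Beta(10, 9)
obs 2: x=1 → posterior Beta(11, 9)
obs 3: x=1 → posterior Beta(12, 9)
obs 4: x=0 → posterior Beta(12, 10)
obs 5: x=0 → posterior Beta(12, 11)
obs 6: x=0 → posterior Beta(12, 12)
obs 7: x=1 → posterior Beta(13, 12)
obs 8: x=0 → posterior Beta(13, 13)
obs 9: x=1 → posterior Beta(14, 13)

k = 3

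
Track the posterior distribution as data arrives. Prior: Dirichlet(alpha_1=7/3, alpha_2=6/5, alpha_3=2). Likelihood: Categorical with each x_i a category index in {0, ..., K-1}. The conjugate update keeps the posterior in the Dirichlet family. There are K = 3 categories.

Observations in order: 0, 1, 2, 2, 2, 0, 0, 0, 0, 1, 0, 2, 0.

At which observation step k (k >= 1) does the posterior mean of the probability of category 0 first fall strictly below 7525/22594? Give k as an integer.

k = 5

obs 1: x=0 → posterior Dirichlet(10/3, 6/5, 2)
obs 2: x=1 → posterior Dirichlet(10/3, 11/5, 2)
obs 3: x=2 → posterior Dirichlet(10/3, 11/5, 3)
obs 4: x=2 → posterior Dirichlet(10/3, 11/5, 4)
obs 5: x=2 → posterior Dirichlet(10/3, 11/5, 5)
obs 6: x=0 → posterior Dirichlet(13/3, 11/5, 5)
obs 7: x=0 → posterior Dirichlet(16/3, 11/5, 5)
obs 8: x=0 → posterior Dirichlet(19/3, 11/5, 5)
obs 9: x=0 → posterior Dirichlet(22/3, 11/5, 5)
obs 10: x=1 → posterior Dirichlet(22/3, 16/5, 5)
obs 11: x=0 → posterior Dirichlet(25/3, 16/5, 5)
obs 12: x=2 → posterior Dirichlet(25/3, 16/5, 6)
obs 13: x=0 → posterior Dirichlet(28/3, 16/5, 6)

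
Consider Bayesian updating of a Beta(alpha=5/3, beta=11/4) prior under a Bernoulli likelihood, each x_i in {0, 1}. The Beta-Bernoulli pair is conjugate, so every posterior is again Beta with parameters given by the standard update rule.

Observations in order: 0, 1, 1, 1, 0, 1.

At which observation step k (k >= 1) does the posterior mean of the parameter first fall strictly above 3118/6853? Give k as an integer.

k = 3

obs 1: x=0 → posterior Beta(5/3, 15/4)
obs 2: x=1 → posterior Beta(8/3, 15/4)
obs 3: x=1 → posterior Beta(11/3, 15/4)
obs 4: x=1 → posterior Beta(14/3, 15/4)
obs 5: x=0 → posterior Beta(14/3, 19/4)
obs 6: x=1 → posterior Beta(17/3, 19/4)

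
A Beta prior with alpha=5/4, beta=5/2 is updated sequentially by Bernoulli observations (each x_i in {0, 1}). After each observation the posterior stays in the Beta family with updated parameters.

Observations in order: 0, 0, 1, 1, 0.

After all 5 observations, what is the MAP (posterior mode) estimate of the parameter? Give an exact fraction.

obs 1: x=0 → posterior Beta(5/4, 7/2)
obs 2: x=0 → posterior Beta(5/4, 9/2)
obs 3: x=1 → posterior Beta(9/4, 9/2)
obs 4: x=1 → posterior Beta(13/4, 9/2)
obs 5: x=0 → posterior Beta(13/4, 11/2)

1/3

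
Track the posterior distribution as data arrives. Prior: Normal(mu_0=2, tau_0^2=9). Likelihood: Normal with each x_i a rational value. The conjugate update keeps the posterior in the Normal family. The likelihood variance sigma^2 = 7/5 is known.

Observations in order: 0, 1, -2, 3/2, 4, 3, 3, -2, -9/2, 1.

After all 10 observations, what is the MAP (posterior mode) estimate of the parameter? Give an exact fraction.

239/457

obs 1: x=0 → posterior Normal(7/26, 63/52)
obs 2: x=1 → posterior Normal(59/97, 63/97)
obs 3: x=-2 → posterior Normal(-31/142, 63/142)
obs 4: x=3/2 → posterior Normal(73/374, 63/187)
obs 5: x=4 → posterior Normal(433/464, 63/232)
obs 6: x=3 → posterior Normal(703/554, 63/277)
obs 7: x=3 → posterior Normal(139/92, 9/46)
obs 8: x=-2 → posterior Normal(793/734, 63/367)
obs 9: x=-9/2 → posterior Normal(97/206, 63/412)
obs 10: x=1 → posterior Normal(239/457, 63/457)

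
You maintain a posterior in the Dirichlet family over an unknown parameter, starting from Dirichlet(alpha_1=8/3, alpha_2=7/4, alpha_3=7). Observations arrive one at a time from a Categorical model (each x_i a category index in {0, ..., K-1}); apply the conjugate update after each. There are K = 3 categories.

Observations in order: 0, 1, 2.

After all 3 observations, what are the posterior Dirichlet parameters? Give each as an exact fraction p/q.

alpha_1=11/3, alpha_2=11/4, alpha_3=8

obs 1: x=0 → posterior Dirichlet(11/3, 7/4, 7)
obs 2: x=1 → posterior Dirichlet(11/3, 11/4, 7)
obs 3: x=2 → posterior Dirichlet(11/3, 11/4, 8)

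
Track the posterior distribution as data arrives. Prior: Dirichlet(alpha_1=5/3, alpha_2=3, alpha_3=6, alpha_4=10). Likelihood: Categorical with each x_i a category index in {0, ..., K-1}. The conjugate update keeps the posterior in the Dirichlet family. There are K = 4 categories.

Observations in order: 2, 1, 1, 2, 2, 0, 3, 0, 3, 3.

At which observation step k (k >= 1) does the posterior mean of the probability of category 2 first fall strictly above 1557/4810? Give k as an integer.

k = 4

obs 1: x=2 → posterior Dirichlet(5/3, 3, 7, 10)
obs 2: x=1 → posterior Dirichlet(5/3, 4, 7, 10)
obs 3: x=1 → posterior Dirichlet(5/3, 5, 7, 10)
obs 4: x=2 → posterior Dirichlet(5/3, 5, 8, 10)
obs 5: x=2 → posterior Dirichlet(5/3, 5, 9, 10)
obs 6: x=0 → posterior Dirichlet(8/3, 5, 9, 10)
obs 7: x=3 → posterior Dirichlet(8/3, 5, 9, 11)
obs 8: x=0 → posterior Dirichlet(11/3, 5, 9, 11)
obs 9: x=3 → posterior Dirichlet(11/3, 5, 9, 12)
obs 10: x=3 → posterior Dirichlet(11/3, 5, 9, 13)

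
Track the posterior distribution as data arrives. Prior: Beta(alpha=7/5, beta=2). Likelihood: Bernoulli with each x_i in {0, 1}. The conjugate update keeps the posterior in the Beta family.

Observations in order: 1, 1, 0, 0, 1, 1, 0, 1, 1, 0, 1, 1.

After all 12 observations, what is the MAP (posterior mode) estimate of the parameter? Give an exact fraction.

obs 1: x=1 → posterior Beta(12/5, 2)
obs 2: x=1 → posterior Beta(17/5, 2)
obs 3: x=0 → posterior Beta(17/5, 3)
obs 4: x=0 → posterior Beta(17/5, 4)
obs 5: x=1 → posterior Beta(22/5, 4)
obs 6: x=1 → posterior Beta(27/5, 4)
obs 7: x=0 → posterior Beta(27/5, 5)
obs 8: x=1 → posterior Beta(32/5, 5)
obs 9: x=1 → posterior Beta(37/5, 5)
obs 10: x=0 → posterior Beta(37/5, 6)
obs 11: x=1 → posterior Beta(42/5, 6)
obs 12: x=1 → posterior Beta(47/5, 6)

42/67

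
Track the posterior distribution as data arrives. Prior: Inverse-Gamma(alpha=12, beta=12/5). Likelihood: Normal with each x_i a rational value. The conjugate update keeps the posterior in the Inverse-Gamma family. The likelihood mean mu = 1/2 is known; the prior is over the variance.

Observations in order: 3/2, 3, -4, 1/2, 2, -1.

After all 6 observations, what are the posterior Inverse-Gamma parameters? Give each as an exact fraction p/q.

obs 1: x=3/2 → posterior Inverse-Gamma(25/2, 29/10)
obs 2: x=3 → posterior Inverse-Gamma(13, 241/40)
obs 3: x=-4 → posterior Inverse-Gamma(27/2, 323/20)
obs 4: x=1/2 → posterior Inverse-Gamma(14, 323/20)
obs 5: x=2 → posterior Inverse-Gamma(29/2, 691/40)
obs 6: x=-1 → posterior Inverse-Gamma(15, 92/5)

alpha=15, beta=92/5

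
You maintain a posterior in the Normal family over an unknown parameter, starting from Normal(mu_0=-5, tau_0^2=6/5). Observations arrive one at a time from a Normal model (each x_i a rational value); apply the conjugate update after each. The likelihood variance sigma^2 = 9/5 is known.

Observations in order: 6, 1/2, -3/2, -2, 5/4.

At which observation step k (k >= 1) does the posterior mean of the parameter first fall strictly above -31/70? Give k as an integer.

k = 2

obs 1: x=6 → posterior Normal(-3/5, 18/25)
obs 2: x=1/2 → posterior Normal(-2/7, 18/35)
obs 3: x=-3/2 → posterior Normal(-5/9, 2/5)
obs 4: x=-2 → posterior Normal(-9/11, 18/55)
obs 5: x=5/4 → posterior Normal(-1/2, 18/65)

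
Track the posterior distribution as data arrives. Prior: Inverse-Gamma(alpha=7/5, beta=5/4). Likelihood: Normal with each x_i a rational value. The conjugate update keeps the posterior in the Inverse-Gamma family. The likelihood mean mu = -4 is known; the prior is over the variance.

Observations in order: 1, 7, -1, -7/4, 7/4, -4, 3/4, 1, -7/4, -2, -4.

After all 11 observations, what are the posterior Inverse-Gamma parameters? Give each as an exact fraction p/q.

obs 1: x=1 → posterior Inverse-Gamma(19/10, 55/4)
obs 2: x=7 → posterior Inverse-Gamma(12/5, 297/4)
obs 3: x=-1 → posterior Inverse-Gamma(29/10, 315/4)
obs 4: x=-7/4 → posterior Inverse-Gamma(17/5, 2601/32)
obs 5: x=7/4 → posterior Inverse-Gamma(39/10, 1565/16)
obs 6: x=-4 → posterior Inverse-Gamma(22/5, 1565/16)
obs 7: x=3/4 → posterior Inverse-Gamma(49/10, 3491/32)
obs 8: x=1 → posterior Inverse-Gamma(27/5, 3891/32)
obs 9: x=-7/4 → posterior Inverse-Gamma(59/10, 993/8)
obs 10: x=-2 → posterior Inverse-Gamma(32/5, 1009/8)
obs 11: x=-4 → posterior Inverse-Gamma(69/10, 1009/8)

alpha=69/10, beta=1009/8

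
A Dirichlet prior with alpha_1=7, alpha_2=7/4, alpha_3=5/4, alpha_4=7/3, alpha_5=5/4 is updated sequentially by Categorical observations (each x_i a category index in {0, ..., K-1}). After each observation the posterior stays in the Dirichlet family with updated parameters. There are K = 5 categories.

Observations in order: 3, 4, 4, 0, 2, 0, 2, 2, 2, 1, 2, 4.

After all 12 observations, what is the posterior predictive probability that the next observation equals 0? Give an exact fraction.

108/307

obs 1: x=3 → posterior Dirichlet(7, 7/4, 5/4, 10/3, 5/4)
obs 2: x=4 → posterior Dirichlet(7, 7/4, 5/4, 10/3, 9/4)
obs 3: x=4 → posterior Dirichlet(7, 7/4, 5/4, 10/3, 13/4)
obs 4: x=0 → posterior Dirichlet(8, 7/4, 5/4, 10/3, 13/4)
obs 5: x=2 → posterior Dirichlet(8, 7/4, 9/4, 10/3, 13/4)
obs 6: x=0 → posterior Dirichlet(9, 7/4, 9/4, 10/3, 13/4)
obs 7: x=2 → posterior Dirichlet(9, 7/4, 13/4, 10/3, 13/4)
obs 8: x=2 → posterior Dirichlet(9, 7/4, 17/4, 10/3, 13/4)
obs 9: x=2 → posterior Dirichlet(9, 7/4, 21/4, 10/3, 13/4)
obs 10: x=1 → posterior Dirichlet(9, 11/4, 21/4, 10/3, 13/4)
obs 11: x=2 → posterior Dirichlet(9, 11/4, 25/4, 10/3, 13/4)
obs 12: x=4 → posterior Dirichlet(9, 11/4, 25/4, 10/3, 17/4)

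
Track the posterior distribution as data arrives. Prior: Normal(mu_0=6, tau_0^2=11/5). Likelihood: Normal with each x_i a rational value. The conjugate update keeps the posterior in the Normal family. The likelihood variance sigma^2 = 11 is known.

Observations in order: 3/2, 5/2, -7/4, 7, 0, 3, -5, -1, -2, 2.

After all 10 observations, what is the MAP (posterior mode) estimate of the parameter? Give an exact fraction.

obs 1: x=3/2 → posterior Normal(21/4, 11/6)
obs 2: x=5/2 → posterior Normal(34/7, 11/7)
obs 3: x=-7/4 → posterior Normal(129/32, 11/8)
obs 4: x=7 → posterior Normal(157/36, 11/9)
obs 5: x=0 → posterior Normal(157/40, 11/10)
obs 6: x=3 → posterior Normal(169/44, 1)
obs 7: x=-5 → posterior Normal(149/48, 11/12)
obs 8: x=-1 → posterior Normal(145/52, 11/13)
obs 9: x=-2 → posterior Normal(137/56, 11/14)
obs 10: x=2 → posterior Normal(29/12, 11/15)

29/12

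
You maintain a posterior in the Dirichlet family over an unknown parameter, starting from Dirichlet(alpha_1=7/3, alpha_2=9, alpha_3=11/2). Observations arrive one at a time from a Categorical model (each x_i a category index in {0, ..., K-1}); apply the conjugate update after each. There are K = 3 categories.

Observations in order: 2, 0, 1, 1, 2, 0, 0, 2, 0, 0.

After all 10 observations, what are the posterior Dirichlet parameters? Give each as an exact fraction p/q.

obs 1: x=2 → posterior Dirichlet(7/3, 9, 13/2)
obs 2: x=0 → posterior Dirichlet(10/3, 9, 13/2)
obs 3: x=1 → posterior Dirichlet(10/3, 10, 13/2)
obs 4: x=1 → posterior Dirichlet(10/3, 11, 13/2)
obs 5: x=2 → posterior Dirichlet(10/3, 11, 15/2)
obs 6: x=0 → posterior Dirichlet(13/3, 11, 15/2)
obs 7: x=0 → posterior Dirichlet(16/3, 11, 15/2)
obs 8: x=2 → posterior Dirichlet(16/3, 11, 17/2)
obs 9: x=0 → posterior Dirichlet(19/3, 11, 17/2)
obs 10: x=0 → posterior Dirichlet(22/3, 11, 17/2)

alpha_1=22/3, alpha_2=11, alpha_3=17/2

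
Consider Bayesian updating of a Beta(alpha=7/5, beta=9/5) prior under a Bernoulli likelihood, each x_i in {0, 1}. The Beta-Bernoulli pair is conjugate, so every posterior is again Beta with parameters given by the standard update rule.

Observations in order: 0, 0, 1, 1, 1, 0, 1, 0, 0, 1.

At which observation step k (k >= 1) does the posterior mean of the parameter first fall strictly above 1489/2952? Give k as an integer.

k = 5

obs 1: x=0 → posterior Beta(7/5, 14/5)
obs 2: x=0 → posterior Beta(7/5, 19/5)
obs 3: x=1 → posterior Beta(12/5, 19/5)
obs 4: x=1 → posterior Beta(17/5, 19/5)
obs 5: x=1 → posterior Beta(22/5, 19/5)
obs 6: x=0 → posterior Beta(22/5, 24/5)
obs 7: x=1 → posterior Beta(27/5, 24/5)
obs 8: x=0 → posterior Beta(27/5, 29/5)
obs 9: x=0 → posterior Beta(27/5, 34/5)
obs 10: x=1 → posterior Beta(32/5, 34/5)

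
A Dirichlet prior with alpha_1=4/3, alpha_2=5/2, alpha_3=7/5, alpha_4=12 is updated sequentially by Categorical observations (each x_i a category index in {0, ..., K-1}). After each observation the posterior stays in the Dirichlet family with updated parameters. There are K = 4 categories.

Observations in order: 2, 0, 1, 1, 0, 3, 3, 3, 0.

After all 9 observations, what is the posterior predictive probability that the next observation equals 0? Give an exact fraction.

obs 1: x=2 → posterior Dirichlet(4/3, 5/2, 12/5, 12)
obs 2: x=0 → posterior Dirichlet(7/3, 5/2, 12/5, 12)
obs 3: x=1 → posterior Dirichlet(7/3, 7/2, 12/5, 12)
obs 4: x=1 → posterior Dirichlet(7/3, 9/2, 12/5, 12)
obs 5: x=0 → posterior Dirichlet(10/3, 9/2, 12/5, 12)
obs 6: x=3 → posterior Dirichlet(10/3, 9/2, 12/5, 13)
obs 7: x=3 → posterior Dirichlet(10/3, 9/2, 12/5, 14)
obs 8: x=3 → posterior Dirichlet(10/3, 9/2, 12/5, 15)
obs 9: x=0 → posterior Dirichlet(13/3, 9/2, 12/5, 15)

130/787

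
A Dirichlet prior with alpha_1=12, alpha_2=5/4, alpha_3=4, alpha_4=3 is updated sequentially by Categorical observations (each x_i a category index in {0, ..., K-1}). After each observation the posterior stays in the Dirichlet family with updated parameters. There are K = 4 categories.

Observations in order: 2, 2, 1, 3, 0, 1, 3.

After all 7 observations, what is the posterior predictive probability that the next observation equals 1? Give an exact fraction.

13/109

obs 1: x=2 → posterior Dirichlet(12, 5/4, 5, 3)
obs 2: x=2 → posterior Dirichlet(12, 5/4, 6, 3)
obs 3: x=1 → posterior Dirichlet(12, 9/4, 6, 3)
obs 4: x=3 → posterior Dirichlet(12, 9/4, 6, 4)
obs 5: x=0 → posterior Dirichlet(13, 9/4, 6, 4)
obs 6: x=1 → posterior Dirichlet(13, 13/4, 6, 4)
obs 7: x=3 → posterior Dirichlet(13, 13/4, 6, 5)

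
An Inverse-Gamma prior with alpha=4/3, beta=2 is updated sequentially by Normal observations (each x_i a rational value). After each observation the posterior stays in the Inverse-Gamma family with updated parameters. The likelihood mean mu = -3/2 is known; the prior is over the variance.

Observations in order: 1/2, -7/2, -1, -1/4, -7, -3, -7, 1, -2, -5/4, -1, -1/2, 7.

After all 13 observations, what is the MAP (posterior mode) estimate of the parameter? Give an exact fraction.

3759/424

obs 1: x=1/2 → posterior Inverse-Gamma(11/6, 4)
obs 2: x=-7/2 → posterior Inverse-Gamma(7/3, 6)
obs 3: x=-1 → posterior Inverse-Gamma(17/6, 49/8)
obs 4: x=-1/4 → posterior Inverse-Gamma(10/3, 221/32)
obs 5: x=-7 → posterior Inverse-Gamma(23/6, 705/32)
obs 6: x=-3 → posterior Inverse-Gamma(13/3, 741/32)
obs 7: x=-7 → posterior Inverse-Gamma(29/6, 1225/32)
obs 8: x=1 → posterior Inverse-Gamma(16/3, 1325/32)
obs 9: x=-2 → posterior Inverse-Gamma(35/6, 1329/32)
obs 10: x=-5/4 → posterior Inverse-Gamma(19/3, 665/16)
obs 11: x=-1 → posterior Inverse-Gamma(41/6, 667/16)
obs 12: x=-1/2 → posterior Inverse-Gamma(22/3, 675/16)
obs 13: x=7 → posterior Inverse-Gamma(47/6, 1253/16)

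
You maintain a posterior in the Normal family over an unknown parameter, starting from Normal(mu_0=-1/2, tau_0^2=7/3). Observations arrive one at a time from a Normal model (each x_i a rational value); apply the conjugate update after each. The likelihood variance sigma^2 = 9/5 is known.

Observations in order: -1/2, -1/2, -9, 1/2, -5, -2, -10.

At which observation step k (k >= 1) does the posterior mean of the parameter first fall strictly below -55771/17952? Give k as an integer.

k = 7

obs 1: x=-1/2 → posterior Normal(-1/2, 63/62)
obs 2: x=-1/2 → posterior Normal(-1/2, 63/97)
obs 3: x=-9 → posterior Normal(-727/264, 21/44)
obs 4: x=1/2 → posterior Normal(-346/167, 63/167)
obs 5: x=-5 → posterior Normal(-521/202, 63/202)
obs 6: x=-2 → posterior Normal(-197/79, 21/79)
obs 7: x=-10 → posterior Normal(-941/272, 63/272)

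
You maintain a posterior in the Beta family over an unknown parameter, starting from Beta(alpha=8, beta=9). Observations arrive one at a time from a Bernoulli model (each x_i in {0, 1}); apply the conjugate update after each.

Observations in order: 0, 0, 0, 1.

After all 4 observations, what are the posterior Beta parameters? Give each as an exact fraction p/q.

alpha=9, beta=12

obs 1: x=0 → posterior Beta(8, 10)
obs 2: x=0 → posterior Beta(8, 11)
obs 3: x=0 → posterior Beta(8, 12)
obs 4: x=1 → posterior Beta(9, 12)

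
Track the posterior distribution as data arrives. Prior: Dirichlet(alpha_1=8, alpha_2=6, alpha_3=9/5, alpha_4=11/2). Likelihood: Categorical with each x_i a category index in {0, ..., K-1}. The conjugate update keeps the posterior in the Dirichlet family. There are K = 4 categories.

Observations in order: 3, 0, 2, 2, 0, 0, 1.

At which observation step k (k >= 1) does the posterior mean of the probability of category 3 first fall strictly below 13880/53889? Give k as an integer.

k = 4

obs 1: x=3 → posterior Dirichlet(8, 6, 9/5, 13/2)
obs 2: x=0 → posterior Dirichlet(9, 6, 9/5, 13/2)
obs 3: x=2 → posterior Dirichlet(9, 6, 14/5, 13/2)
obs 4: x=2 → posterior Dirichlet(9, 6, 19/5, 13/2)
obs 5: x=0 → posterior Dirichlet(10, 6, 19/5, 13/2)
obs 6: x=0 → posterior Dirichlet(11, 6, 19/5, 13/2)
obs 7: x=1 → posterior Dirichlet(11, 7, 19/5, 13/2)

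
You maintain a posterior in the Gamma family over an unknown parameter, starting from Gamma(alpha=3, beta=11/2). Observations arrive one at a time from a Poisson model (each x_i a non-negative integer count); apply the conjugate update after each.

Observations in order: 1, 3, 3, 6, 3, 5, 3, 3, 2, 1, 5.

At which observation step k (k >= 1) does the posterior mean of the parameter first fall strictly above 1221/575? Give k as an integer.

k = 7

obs 1: x=1 → posterior Gamma(4, 13/2)
obs 2: x=3 → posterior Gamma(7, 15/2)
obs 3: x=3 → posterior Gamma(10, 17/2)
obs 4: x=6 → posterior Gamma(16, 19/2)
obs 5: x=3 → posterior Gamma(19, 21/2)
obs 6: x=5 → posterior Gamma(24, 23/2)
obs 7: x=3 → posterior Gamma(27, 25/2)
obs 8: x=3 → posterior Gamma(30, 27/2)
obs 9: x=2 → posterior Gamma(32, 29/2)
obs 10: x=1 → posterior Gamma(33, 31/2)
obs 11: x=5 → posterior Gamma(38, 33/2)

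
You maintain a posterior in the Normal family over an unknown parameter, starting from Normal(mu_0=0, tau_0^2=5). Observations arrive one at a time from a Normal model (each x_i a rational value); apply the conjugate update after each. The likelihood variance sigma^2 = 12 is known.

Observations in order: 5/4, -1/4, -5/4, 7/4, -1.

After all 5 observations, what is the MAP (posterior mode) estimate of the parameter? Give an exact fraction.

obs 1: x=5/4 → posterior Normal(25/68, 60/17)
obs 2: x=-1/4 → posterior Normal(5/22, 30/11)
obs 3: x=-5/4 → posterior Normal(-5/108, 20/9)
obs 4: x=7/4 → posterior Normal(15/64, 15/8)
obs 5: x=-1 → posterior Normal(5/74, 60/37)

5/74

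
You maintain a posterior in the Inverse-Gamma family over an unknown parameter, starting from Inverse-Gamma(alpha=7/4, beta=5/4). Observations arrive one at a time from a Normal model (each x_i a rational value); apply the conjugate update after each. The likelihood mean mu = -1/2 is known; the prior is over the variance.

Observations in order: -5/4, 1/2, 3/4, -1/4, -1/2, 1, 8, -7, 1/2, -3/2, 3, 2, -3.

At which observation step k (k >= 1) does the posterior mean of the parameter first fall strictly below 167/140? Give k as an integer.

k = 2

obs 1: x=-5/4 → posterior Inverse-Gamma(9/4, 49/32)
obs 2: x=1/2 → posterior Inverse-Gamma(11/4, 65/32)
obs 3: x=3/4 → posterior Inverse-Gamma(13/4, 45/16)
obs 4: x=-1/4 → posterior Inverse-Gamma(15/4, 91/32)
obs 5: x=-1/2 → posterior Inverse-Gamma(17/4, 91/32)
obs 6: x=1 → posterior Inverse-Gamma(19/4, 127/32)
obs 7: x=8 → posterior Inverse-Gamma(21/4, 1283/32)
obs 8: x=-7 → posterior Inverse-Gamma(23/4, 1959/32)
obs 9: x=1/2 → posterior Inverse-Gamma(25/4, 1975/32)
obs 10: x=-3/2 → posterior Inverse-Gamma(27/4, 1991/32)
obs 11: x=3 → posterior Inverse-Gamma(29/4, 2187/32)
obs 12: x=2 → posterior Inverse-Gamma(31/4, 2287/32)
obs 13: x=-3 → posterior Inverse-Gamma(33/4, 2387/32)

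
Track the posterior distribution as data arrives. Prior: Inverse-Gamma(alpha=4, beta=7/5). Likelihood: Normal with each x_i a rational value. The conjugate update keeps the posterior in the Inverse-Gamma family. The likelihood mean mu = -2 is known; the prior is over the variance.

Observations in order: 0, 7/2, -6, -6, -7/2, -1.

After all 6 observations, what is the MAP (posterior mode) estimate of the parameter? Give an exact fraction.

723/160

obs 1: x=0 → posterior Inverse-Gamma(9/2, 17/5)
obs 2: x=7/2 → posterior Inverse-Gamma(5, 741/40)
obs 3: x=-6 → posterior Inverse-Gamma(11/2, 1061/40)
obs 4: x=-6 → posterior Inverse-Gamma(6, 1381/40)
obs 5: x=-7/2 → posterior Inverse-Gamma(13/2, 713/20)
obs 6: x=-1 → posterior Inverse-Gamma(7, 723/20)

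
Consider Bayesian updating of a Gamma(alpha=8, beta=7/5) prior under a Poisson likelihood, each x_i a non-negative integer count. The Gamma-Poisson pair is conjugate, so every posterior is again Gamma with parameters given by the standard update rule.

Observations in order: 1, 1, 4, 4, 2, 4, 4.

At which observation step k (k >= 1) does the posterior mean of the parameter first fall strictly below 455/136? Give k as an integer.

k = 2

obs 1: x=1 → posterior Gamma(9, 12/5)
obs 2: x=1 → posterior Gamma(10, 17/5)
obs 3: x=4 → posterior Gamma(14, 22/5)
obs 4: x=4 → posterior Gamma(18, 27/5)
obs 5: x=2 → posterior Gamma(20, 32/5)
obs 6: x=4 → posterior Gamma(24, 37/5)
obs 7: x=4 → posterior Gamma(28, 42/5)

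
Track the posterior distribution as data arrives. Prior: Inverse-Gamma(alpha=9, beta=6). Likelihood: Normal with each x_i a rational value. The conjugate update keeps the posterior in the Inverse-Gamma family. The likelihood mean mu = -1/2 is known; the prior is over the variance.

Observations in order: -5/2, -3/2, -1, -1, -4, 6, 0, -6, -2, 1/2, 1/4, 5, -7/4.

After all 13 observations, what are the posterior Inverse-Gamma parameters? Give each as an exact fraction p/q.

alpha=31/2, beta=1105/16

obs 1: x=-5/2 → posterior Inverse-Gamma(19/2, 8)
obs 2: x=-3/2 → posterior Inverse-Gamma(10, 17/2)
obs 3: x=-1 → posterior Inverse-Gamma(21/2, 69/8)
obs 4: x=-1 → posterior Inverse-Gamma(11, 35/4)
obs 5: x=-4 → posterior Inverse-Gamma(23/2, 119/8)
obs 6: x=6 → posterior Inverse-Gamma(12, 36)
obs 7: x=0 → posterior Inverse-Gamma(25/2, 289/8)
obs 8: x=-6 → posterior Inverse-Gamma(13, 205/4)
obs 9: x=-2 → posterior Inverse-Gamma(27/2, 419/8)
obs 10: x=1/2 → posterior Inverse-Gamma(14, 423/8)
obs 11: x=1/4 → posterior Inverse-Gamma(29/2, 1701/32)
obs 12: x=5 → posterior Inverse-Gamma(15, 2185/32)
obs 13: x=-7/4 → posterior Inverse-Gamma(31/2, 1105/16)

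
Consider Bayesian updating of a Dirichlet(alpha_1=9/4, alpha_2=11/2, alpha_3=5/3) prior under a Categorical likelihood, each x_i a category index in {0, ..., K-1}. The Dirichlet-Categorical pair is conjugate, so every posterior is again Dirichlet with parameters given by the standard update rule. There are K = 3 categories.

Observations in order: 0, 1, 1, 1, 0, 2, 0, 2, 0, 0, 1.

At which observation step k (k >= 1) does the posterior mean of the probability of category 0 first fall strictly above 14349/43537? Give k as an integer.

k = 9

obs 1: x=0 → posterior Dirichlet(13/4, 11/2, 5/3)
obs 2: x=1 → posterior Dirichlet(13/4, 13/2, 5/3)
obs 3: x=1 → posterior Dirichlet(13/4, 15/2, 5/3)
obs 4: x=1 → posterior Dirichlet(13/4, 17/2, 5/3)
obs 5: x=0 → posterior Dirichlet(17/4, 17/2, 5/3)
obs 6: x=2 → posterior Dirichlet(17/4, 17/2, 8/3)
obs 7: x=0 → posterior Dirichlet(21/4, 17/2, 8/3)
obs 8: x=2 → posterior Dirichlet(21/4, 17/2, 11/3)
obs 9: x=0 → posterior Dirichlet(25/4, 17/2, 11/3)
obs 10: x=0 → posterior Dirichlet(29/4, 17/2, 11/3)
obs 11: x=1 → posterior Dirichlet(29/4, 19/2, 11/3)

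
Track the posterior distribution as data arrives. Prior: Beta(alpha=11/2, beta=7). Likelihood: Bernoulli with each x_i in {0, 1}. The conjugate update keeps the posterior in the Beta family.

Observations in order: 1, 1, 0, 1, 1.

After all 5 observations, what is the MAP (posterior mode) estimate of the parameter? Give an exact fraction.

17/31

obs 1: x=1 → posterior Beta(13/2, 7)
obs 2: x=1 → posterior Beta(15/2, 7)
obs 3: x=0 → posterior Beta(15/2, 8)
obs 4: x=1 → posterior Beta(17/2, 8)
obs 5: x=1 → posterior Beta(19/2, 8)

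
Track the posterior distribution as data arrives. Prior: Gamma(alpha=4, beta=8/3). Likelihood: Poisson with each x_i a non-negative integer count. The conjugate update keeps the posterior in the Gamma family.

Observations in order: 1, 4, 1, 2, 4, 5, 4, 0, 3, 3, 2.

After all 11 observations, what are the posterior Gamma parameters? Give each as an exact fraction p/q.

obs 1: x=1 → posterior Gamma(5, 11/3)
obs 2: x=4 → posterior Gamma(9, 14/3)
obs 3: x=1 → posterior Gamma(10, 17/3)
obs 4: x=2 → posterior Gamma(12, 20/3)
obs 5: x=4 → posterior Gamma(16, 23/3)
obs 6: x=5 → posterior Gamma(21, 26/3)
obs 7: x=4 → posterior Gamma(25, 29/3)
obs 8: x=0 → posterior Gamma(25, 32/3)
obs 9: x=3 → posterior Gamma(28, 35/3)
obs 10: x=3 → posterior Gamma(31, 38/3)
obs 11: x=2 → posterior Gamma(33, 41/3)

alpha=33, beta=41/3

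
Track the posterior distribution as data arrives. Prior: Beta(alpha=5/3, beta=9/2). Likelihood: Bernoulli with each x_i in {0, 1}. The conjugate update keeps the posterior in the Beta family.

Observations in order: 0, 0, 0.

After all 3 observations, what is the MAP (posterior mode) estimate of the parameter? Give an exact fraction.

obs 1: x=0 → posterior Beta(5/3, 11/2)
obs 2: x=0 → posterior Beta(5/3, 13/2)
obs 3: x=0 → posterior Beta(5/3, 15/2)

4/43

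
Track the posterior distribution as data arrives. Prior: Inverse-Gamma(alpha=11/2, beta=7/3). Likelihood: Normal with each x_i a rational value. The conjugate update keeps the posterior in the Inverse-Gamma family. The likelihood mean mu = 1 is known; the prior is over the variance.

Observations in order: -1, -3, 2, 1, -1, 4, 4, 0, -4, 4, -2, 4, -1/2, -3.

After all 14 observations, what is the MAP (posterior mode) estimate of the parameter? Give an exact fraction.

1427/324

obs 1: x=-1 → posterior Inverse-Gamma(6, 13/3)
obs 2: x=-3 → posterior Inverse-Gamma(13/2, 37/3)
obs 3: x=2 → posterior Inverse-Gamma(7, 77/6)
obs 4: x=1 → posterior Inverse-Gamma(15/2, 77/6)
obs 5: x=-1 → posterior Inverse-Gamma(8, 89/6)
obs 6: x=4 → posterior Inverse-Gamma(17/2, 58/3)
obs 7: x=4 → posterior Inverse-Gamma(9, 143/6)
obs 8: x=0 → posterior Inverse-Gamma(19/2, 73/3)
obs 9: x=-4 → posterior Inverse-Gamma(10, 221/6)
obs 10: x=4 → posterior Inverse-Gamma(21/2, 124/3)
obs 11: x=-2 → posterior Inverse-Gamma(11, 275/6)
obs 12: x=4 → posterior Inverse-Gamma(23/2, 151/3)
obs 13: x=-1/2 → posterior Inverse-Gamma(12, 1235/24)
obs 14: x=-3 → posterior Inverse-Gamma(25/2, 1427/24)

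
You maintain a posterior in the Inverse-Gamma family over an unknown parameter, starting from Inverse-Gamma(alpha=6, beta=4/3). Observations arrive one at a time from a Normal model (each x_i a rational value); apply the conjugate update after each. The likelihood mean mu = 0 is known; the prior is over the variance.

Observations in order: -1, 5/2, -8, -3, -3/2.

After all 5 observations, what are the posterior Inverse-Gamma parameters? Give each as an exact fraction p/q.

obs 1: x=-1 → posterior Inverse-Gamma(13/2, 11/6)
obs 2: x=5/2 → posterior Inverse-Gamma(7, 119/24)
obs 3: x=-8 → posterior Inverse-Gamma(15/2, 887/24)
obs 4: x=-3 → posterior Inverse-Gamma(8, 995/24)
obs 5: x=-3/2 → posterior Inverse-Gamma(17/2, 511/12)

alpha=17/2, beta=511/12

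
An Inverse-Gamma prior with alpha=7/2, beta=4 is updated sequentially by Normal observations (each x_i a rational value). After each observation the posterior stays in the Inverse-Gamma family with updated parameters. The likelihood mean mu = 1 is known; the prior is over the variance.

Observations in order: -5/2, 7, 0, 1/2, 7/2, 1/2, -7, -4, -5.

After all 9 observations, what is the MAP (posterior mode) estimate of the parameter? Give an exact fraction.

21/2

obs 1: x=-5/2 → posterior Inverse-Gamma(4, 81/8)
obs 2: x=7 → posterior Inverse-Gamma(9/2, 225/8)
obs 3: x=0 → posterior Inverse-Gamma(5, 229/8)
obs 4: x=1/2 → posterior Inverse-Gamma(11/2, 115/4)
obs 5: x=7/2 → posterior Inverse-Gamma(6, 255/8)
obs 6: x=1/2 → posterior Inverse-Gamma(13/2, 32)
obs 7: x=-7 → posterior Inverse-Gamma(7, 64)
obs 8: x=-4 → posterior Inverse-Gamma(15/2, 153/2)
obs 9: x=-5 → posterior Inverse-Gamma(8, 189/2)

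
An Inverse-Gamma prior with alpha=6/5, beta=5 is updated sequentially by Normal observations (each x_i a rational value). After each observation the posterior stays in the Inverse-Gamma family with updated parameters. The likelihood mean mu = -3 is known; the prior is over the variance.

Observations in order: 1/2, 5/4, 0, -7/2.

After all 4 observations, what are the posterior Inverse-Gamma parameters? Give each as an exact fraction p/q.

alpha=16/5, beta=793/32

obs 1: x=1/2 → posterior Inverse-Gamma(17/10, 89/8)
obs 2: x=5/4 → posterior Inverse-Gamma(11/5, 645/32)
obs 3: x=0 → posterior Inverse-Gamma(27/10, 789/32)
obs 4: x=-7/2 → posterior Inverse-Gamma(16/5, 793/32)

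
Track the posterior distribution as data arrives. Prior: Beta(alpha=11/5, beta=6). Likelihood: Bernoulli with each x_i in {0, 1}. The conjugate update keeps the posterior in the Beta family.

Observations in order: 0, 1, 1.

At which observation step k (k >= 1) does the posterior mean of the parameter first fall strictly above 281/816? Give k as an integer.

k = 3

obs 1: x=0 → posterior Beta(11/5, 7)
obs 2: x=1 → posterior Beta(16/5, 7)
obs 3: x=1 → posterior Beta(21/5, 7)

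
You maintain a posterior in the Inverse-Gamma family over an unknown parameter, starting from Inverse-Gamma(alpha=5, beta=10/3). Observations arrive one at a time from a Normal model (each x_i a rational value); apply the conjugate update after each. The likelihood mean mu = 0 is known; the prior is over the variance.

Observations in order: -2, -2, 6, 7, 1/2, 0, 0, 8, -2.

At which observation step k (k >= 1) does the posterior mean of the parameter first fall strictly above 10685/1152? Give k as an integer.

k = 8

obs 1: x=-2 → posterior Inverse-Gamma(11/2, 16/3)
obs 2: x=-2 → posterior Inverse-Gamma(6, 22/3)
obs 3: x=6 → posterior Inverse-Gamma(13/2, 76/3)
obs 4: x=7 → posterior Inverse-Gamma(7, 299/6)
obs 5: x=1/2 → posterior Inverse-Gamma(15/2, 1199/24)
obs 6: x=0 → posterior Inverse-Gamma(8, 1199/24)
obs 7: x=0 → posterior Inverse-Gamma(17/2, 1199/24)
obs 8: x=8 → posterior Inverse-Gamma(9, 1967/24)
obs 9: x=-2 → posterior Inverse-Gamma(19/2, 2015/24)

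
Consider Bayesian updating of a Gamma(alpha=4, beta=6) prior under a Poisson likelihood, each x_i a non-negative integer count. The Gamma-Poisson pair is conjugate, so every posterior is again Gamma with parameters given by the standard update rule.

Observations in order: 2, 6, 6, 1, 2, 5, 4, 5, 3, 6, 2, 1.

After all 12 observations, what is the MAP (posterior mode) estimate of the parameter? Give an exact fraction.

23/9

obs 1: x=2 → posterior Gamma(6, 7)
obs 2: x=6 → posterior Gamma(12, 8)
obs 3: x=6 → posterior Gamma(18, 9)
obs 4: x=1 → posterior Gamma(19, 10)
obs 5: x=2 → posterior Gamma(21, 11)
obs 6: x=5 → posterior Gamma(26, 12)
obs 7: x=4 → posterior Gamma(30, 13)
obs 8: x=5 → posterior Gamma(35, 14)
obs 9: x=3 → posterior Gamma(38, 15)
obs 10: x=6 → posterior Gamma(44, 16)
obs 11: x=2 → posterior Gamma(46, 17)
obs 12: x=1 → posterior Gamma(47, 18)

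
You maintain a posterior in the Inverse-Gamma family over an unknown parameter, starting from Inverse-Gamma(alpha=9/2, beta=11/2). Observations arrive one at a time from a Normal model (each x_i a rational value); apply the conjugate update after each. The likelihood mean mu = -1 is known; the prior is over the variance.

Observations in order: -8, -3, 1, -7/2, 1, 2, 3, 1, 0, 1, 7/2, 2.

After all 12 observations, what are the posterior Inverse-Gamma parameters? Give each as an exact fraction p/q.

obs 1: x=-8 → posterior Inverse-Gamma(5, 30)
obs 2: x=-3 → posterior Inverse-Gamma(11/2, 32)
obs 3: x=1 → posterior Inverse-Gamma(6, 34)
obs 4: x=-7/2 → posterior Inverse-Gamma(13/2, 297/8)
obs 5: x=1 → posterior Inverse-Gamma(7, 313/8)
obs 6: x=2 → posterior Inverse-Gamma(15/2, 349/8)
obs 7: x=3 → posterior Inverse-Gamma(8, 413/8)
obs 8: x=1 → posterior Inverse-Gamma(17/2, 429/8)
obs 9: x=0 → posterior Inverse-Gamma(9, 433/8)
obs 10: x=1 → posterior Inverse-Gamma(19/2, 449/8)
obs 11: x=7/2 → posterior Inverse-Gamma(10, 265/4)
obs 12: x=2 → posterior Inverse-Gamma(21/2, 283/4)

alpha=21/2, beta=283/4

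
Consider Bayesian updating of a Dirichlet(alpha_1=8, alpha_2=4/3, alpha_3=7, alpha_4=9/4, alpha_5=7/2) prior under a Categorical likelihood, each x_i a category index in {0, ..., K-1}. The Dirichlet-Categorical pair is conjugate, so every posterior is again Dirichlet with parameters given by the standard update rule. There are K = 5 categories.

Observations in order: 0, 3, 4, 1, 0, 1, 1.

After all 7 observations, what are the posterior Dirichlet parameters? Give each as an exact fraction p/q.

alpha_1=10, alpha_2=13/3, alpha_3=7, alpha_4=13/4, alpha_5=9/2

obs 1: x=0 → posterior Dirichlet(9, 4/3, 7, 9/4, 7/2)
obs 2: x=3 → posterior Dirichlet(9, 4/3, 7, 13/4, 7/2)
obs 3: x=4 → posterior Dirichlet(9, 4/3, 7, 13/4, 9/2)
obs 4: x=1 → posterior Dirichlet(9, 7/3, 7, 13/4, 9/2)
obs 5: x=0 → posterior Dirichlet(10, 7/3, 7, 13/4, 9/2)
obs 6: x=1 → posterior Dirichlet(10, 10/3, 7, 13/4, 9/2)
obs 7: x=1 → posterior Dirichlet(10, 13/3, 7, 13/4, 9/2)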